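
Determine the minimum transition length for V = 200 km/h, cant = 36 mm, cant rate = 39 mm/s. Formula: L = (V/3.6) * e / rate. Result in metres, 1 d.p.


Convert speed: V = 200 / 3.6 = 55.5556 m/s
L = 55.5556 * 36 / 39
L = 2000.0 / 39
L = 51.3 m

51.3


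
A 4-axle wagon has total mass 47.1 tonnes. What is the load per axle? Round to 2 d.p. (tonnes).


Load per axle = total weight / number of axles
Load = 47.1 / 4
Load = 11.78 tonnes

11.78


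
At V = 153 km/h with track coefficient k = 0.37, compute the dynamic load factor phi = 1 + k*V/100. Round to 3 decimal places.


phi = 1 + k * V / 100
phi = 1 + 0.37 * 153 / 100
phi = 1 + 0.5661
phi = 1.566

1.566


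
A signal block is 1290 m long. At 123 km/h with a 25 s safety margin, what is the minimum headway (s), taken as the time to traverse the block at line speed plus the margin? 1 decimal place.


V = 123 / 3.6 = 34.1667 m/s
Block traversal time = 1290 / 34.1667 = 37.7561 s
Headway = 37.7561 + 25
Headway = 62.8 s

62.8


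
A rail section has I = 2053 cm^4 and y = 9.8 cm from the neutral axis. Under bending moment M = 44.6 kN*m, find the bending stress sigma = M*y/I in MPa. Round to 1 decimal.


Convert units:
M = 44.6 kN*m = 44600000 N*mm
y = 9.8 cm = 98 mm
I = 2053 cm^4 = 20530000 mm^4
sigma = 44600000 * 98 / 20530000
sigma = 212.9 MPa

212.9


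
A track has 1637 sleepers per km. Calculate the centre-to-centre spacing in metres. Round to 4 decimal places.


Spacing = 1000 m / number of sleepers
Spacing = 1000 / 1637
Spacing = 0.6109 m

0.6109


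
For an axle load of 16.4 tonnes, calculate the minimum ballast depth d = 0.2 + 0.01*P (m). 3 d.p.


d = 0.2 + 0.01 * 16.4
d = 0.2 + 0.164
d = 0.364 m

0.364


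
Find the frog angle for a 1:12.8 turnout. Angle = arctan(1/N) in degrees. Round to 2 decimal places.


1/N = 1/12.8 = 0.078125
angle = arctan(0.078125) = 0.077967 rad
angle = 0.077967 * 180/pi = 4.47 degrees

4.47


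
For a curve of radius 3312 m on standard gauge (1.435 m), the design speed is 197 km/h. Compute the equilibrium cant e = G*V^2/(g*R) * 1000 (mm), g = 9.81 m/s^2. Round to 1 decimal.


Convert speed: V = 197 / 3.6 = 54.7222 m/s
Apply formula: e = 1.435 * 54.7222^2 / (9.81 * 3312)
e = 1.435 * 2994.5216 / 32490.72
e = 0.132257 m = 132.3 mm

132.3


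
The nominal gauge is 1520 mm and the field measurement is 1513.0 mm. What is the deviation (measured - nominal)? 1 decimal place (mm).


Deviation = measured - nominal
Deviation = 1513.0 - 1520
Deviation = -7.0 mm

-7.0


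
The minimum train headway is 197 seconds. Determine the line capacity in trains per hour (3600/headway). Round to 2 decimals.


Capacity = 3600 / headway
Capacity = 3600 / 197
Capacity = 18.27 trains/hour

18.27


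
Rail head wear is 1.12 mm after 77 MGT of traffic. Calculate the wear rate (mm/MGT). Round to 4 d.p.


Wear rate = total wear / cumulative tonnage
Rate = 1.12 / 77
Rate = 0.0145 mm/MGT

0.0145


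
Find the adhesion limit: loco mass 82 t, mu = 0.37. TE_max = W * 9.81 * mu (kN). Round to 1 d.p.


TE_max = W * g * mu
TE_max = 82 * 9.81 * 0.37
TE_max = 804.42 * 0.37
TE_max = 297.6 kN

297.6


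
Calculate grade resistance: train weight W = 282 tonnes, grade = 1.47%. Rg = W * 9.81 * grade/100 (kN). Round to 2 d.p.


Rg = W * 9.81 * grade / 100
Rg = 282 * 9.81 * 1.47 / 100
Rg = 2766.42 * 0.0147
Rg = 40.67 kN

40.67


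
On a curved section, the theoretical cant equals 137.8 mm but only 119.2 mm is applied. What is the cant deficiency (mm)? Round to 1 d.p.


Cant deficiency = equilibrium cant - actual cant
CD = 137.8 - 119.2
CD = 18.6 mm

18.6


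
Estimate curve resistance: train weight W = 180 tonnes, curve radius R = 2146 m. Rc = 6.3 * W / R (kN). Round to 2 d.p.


Rc = 6.3 * W / R
Rc = 6.3 * 180 / 2146
Rc = 1134.0 / 2146
Rc = 0.53 kN

0.53


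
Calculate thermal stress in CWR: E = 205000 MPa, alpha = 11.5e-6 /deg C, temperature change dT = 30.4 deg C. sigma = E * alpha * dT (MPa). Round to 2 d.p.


sigma = E * alpha * dT
sigma = 205000 * 11.5e-6 * 30.4
sigma = 2.3575 * 30.4
sigma = 71.67 MPa

71.67


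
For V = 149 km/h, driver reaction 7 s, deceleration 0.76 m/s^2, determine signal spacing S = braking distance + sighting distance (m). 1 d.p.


V = 149 / 3.6 = 41.3889 m/s
Braking distance = 41.3889^2 / (2*0.76) = 1127.0001 m
Sighting distance = 41.3889 * 7 = 289.7222 m
S = 1127.0001 + 289.7222 = 1416.7 m

1416.7


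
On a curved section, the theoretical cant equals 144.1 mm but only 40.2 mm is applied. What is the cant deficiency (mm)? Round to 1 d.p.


Cant deficiency = equilibrium cant - actual cant
CD = 144.1 - 40.2
CD = 103.9 mm

103.9


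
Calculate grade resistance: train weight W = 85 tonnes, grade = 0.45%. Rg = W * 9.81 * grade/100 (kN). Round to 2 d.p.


Rg = W * 9.81 * grade / 100
Rg = 85 * 9.81 * 0.45 / 100
Rg = 833.85 * 0.0045
Rg = 3.75 kN

3.75


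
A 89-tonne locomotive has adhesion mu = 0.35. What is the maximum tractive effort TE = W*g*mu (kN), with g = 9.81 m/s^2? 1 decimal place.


TE_max = W * g * mu
TE_max = 89 * 9.81 * 0.35
TE_max = 873.09 * 0.35
TE_max = 305.6 kN

305.6


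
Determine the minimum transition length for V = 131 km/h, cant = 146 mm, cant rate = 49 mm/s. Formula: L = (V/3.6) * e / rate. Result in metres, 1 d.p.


Convert speed: V = 131 / 3.6 = 36.3889 m/s
L = 36.3889 * 146 / 49
L = 5312.7778 / 49
L = 108.4 m

108.4


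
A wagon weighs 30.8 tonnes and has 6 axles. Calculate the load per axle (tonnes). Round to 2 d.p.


Load per axle = total weight / number of axles
Load = 30.8 / 6
Load = 5.13 tonnes

5.13


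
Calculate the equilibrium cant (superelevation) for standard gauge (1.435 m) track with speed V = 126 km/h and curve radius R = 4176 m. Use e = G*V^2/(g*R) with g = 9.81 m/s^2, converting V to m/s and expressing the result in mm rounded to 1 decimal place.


Convert speed: V = 126 / 3.6 = 35.0 m/s
Apply formula: e = 1.435 * 35.0^2 / (9.81 * 4176)
e = 1.435 * 1225.0 / 40966.56
e = 0.04291 m = 42.9 mm

42.9


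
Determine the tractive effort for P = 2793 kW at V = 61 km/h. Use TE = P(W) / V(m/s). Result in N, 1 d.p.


Convert: P = 2793 kW = 2793000 W
V = 61 / 3.6 = 16.9444 m/s
TE = 2793000 / 16.9444
TE = 164832.8 N

164832.8


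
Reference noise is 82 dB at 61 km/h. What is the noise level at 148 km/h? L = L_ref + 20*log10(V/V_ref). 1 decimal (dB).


V/V_ref = 148 / 61 = 2.42623
log10(2.42623) = 0.384932
20 * 0.384932 = 7.6986
L = 82 + 7.6986 = 89.7 dB

89.7


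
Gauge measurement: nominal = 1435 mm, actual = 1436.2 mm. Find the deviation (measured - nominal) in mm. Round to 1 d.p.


Deviation = measured - nominal
Deviation = 1436.2 - 1435
Deviation = 1.2 mm

1.2


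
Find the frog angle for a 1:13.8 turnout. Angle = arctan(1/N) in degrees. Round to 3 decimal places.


1/N = 1/13.8 = 0.072464
angle = arctan(0.072464) = 0.072337 rad
angle = 0.072337 * 180/pi = 4.145 degrees

4.145


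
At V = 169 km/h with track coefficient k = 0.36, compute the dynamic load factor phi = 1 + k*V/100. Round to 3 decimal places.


phi = 1 + k * V / 100
phi = 1 + 0.36 * 169 / 100
phi = 1 + 0.6084
phi = 1.608

1.608


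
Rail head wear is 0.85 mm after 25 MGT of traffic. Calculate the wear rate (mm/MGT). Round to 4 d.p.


Wear rate = total wear / cumulative tonnage
Rate = 0.85 / 25
Rate = 0.0340 mm/MGT

0.0340


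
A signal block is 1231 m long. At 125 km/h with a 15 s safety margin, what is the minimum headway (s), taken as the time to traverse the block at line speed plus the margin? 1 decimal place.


V = 125 / 3.6 = 34.7222 m/s
Block traversal time = 1231 / 34.7222 = 35.4528 s
Headway = 35.4528 + 15
Headway = 50.5 s

50.5


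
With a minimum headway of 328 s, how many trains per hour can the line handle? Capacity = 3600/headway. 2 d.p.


Capacity = 3600 / headway
Capacity = 3600 / 328
Capacity = 10.98 trains/hour

10.98


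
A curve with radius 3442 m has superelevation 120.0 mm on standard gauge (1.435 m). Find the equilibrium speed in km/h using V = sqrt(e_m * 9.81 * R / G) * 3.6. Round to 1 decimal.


Convert cant: e = 120.0 mm = 0.1200 m
V_ms = sqrt(0.1200 * 9.81 * 3442 / 1.435)
V_ms = sqrt(2823.639303) = 53.1379 m/s
V = 53.1379 * 3.6 = 191.3 km/h

191.3


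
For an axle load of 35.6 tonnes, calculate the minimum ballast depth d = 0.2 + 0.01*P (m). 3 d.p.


d = 0.2 + 0.01 * 35.6
d = 0.2 + 0.356
d = 0.556 m

0.556


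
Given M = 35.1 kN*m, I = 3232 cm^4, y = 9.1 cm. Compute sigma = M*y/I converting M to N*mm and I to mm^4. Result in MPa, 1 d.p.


Convert units:
M = 35.1 kN*m = 35100000 N*mm
y = 9.1 cm = 91 mm
I = 3232 cm^4 = 32320000 mm^4
sigma = 35100000 * 91 / 32320000
sigma = 98.8 MPa

98.8


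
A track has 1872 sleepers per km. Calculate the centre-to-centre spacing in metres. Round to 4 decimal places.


Spacing = 1000 m / number of sleepers
Spacing = 1000 / 1872
Spacing = 0.5342 m

0.5342


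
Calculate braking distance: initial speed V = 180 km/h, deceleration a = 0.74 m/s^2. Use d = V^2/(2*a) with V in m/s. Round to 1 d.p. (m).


Convert speed: V = 180 / 3.6 = 50.0 m/s
V^2 = 2500.0
d = 2500.0 / (2 * 0.74)
d = 2500.0 / 1.48
d = 1689.2 m

1689.2


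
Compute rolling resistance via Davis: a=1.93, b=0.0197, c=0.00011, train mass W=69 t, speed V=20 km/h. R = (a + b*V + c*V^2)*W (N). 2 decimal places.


b*V = 0.0197 * 20 = 0.394
c*V^2 = 0.00011 * 400 = 0.044
R_per_t = 1.93 + 0.394 + 0.044 = 2.368 N/t
R_total = 2.368 * 69 = 163.39 N

163.39


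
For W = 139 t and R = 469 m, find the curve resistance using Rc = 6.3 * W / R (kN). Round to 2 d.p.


Rc = 6.3 * W / R
Rc = 6.3 * 139 / 469
Rc = 875.7 / 469
Rc = 1.87 kN

1.87


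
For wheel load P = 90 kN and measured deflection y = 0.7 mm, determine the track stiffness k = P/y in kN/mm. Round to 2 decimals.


Track stiffness k = P / y
k = 90 / 0.7
k = 128.57 kN/mm

128.57


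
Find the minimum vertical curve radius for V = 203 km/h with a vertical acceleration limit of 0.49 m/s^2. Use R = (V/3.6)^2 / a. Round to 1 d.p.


Convert speed: V = 203 / 3.6 = 56.3889 m/s
V^2 = 3179.7068 m^2/s^2
R_v = 3179.7068 / 0.49
R_v = 6489.2 m

6489.2


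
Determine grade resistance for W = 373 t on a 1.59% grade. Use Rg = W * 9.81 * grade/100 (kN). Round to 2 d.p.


Rg = W * 9.81 * grade / 100
Rg = 373 * 9.81 * 1.59 / 100
Rg = 3659.13 * 0.0159
Rg = 58.18 kN

58.18


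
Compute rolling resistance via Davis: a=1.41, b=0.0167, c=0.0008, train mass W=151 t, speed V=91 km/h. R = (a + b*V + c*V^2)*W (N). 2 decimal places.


b*V = 0.0167 * 91 = 1.5197
c*V^2 = 0.0008 * 8281 = 6.6248
R_per_t = 1.41 + 1.5197 + 6.6248 = 9.5545 N/t
R_total = 9.5545 * 151 = 1442.73 N

1442.73


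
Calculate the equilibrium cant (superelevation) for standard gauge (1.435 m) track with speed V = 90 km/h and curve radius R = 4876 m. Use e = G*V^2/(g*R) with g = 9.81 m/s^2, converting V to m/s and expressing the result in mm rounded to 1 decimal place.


Convert speed: V = 90 / 3.6 = 25.0 m/s
Apply formula: e = 1.435 * 25.0^2 / (9.81 * 4876)
e = 1.435 * 625.0 / 47833.56
e = 0.01875 m = 18.7 mm

18.7


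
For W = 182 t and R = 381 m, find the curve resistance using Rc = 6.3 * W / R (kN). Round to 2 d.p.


Rc = 6.3 * W / R
Rc = 6.3 * 182 / 381
Rc = 1146.6 / 381
Rc = 3.01 kN

3.01


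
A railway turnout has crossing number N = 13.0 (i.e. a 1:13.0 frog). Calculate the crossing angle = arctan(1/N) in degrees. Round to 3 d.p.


1/N = 1/13.0 = 0.076923
angle = arctan(0.076923) = 0.076772 rad
angle = 0.076772 * 180/pi = 4.399 degrees

4.399


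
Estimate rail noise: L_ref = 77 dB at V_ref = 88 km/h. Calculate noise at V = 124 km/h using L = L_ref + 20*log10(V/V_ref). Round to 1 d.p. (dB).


V/V_ref = 124 / 88 = 1.409091
log10(1.409091) = 0.148939
20 * 0.148939 = 2.9788
L = 77 + 2.9788 = 80.0 dB

80.0


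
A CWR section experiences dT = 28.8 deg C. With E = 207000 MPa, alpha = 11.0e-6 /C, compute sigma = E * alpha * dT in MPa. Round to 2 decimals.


sigma = E * alpha * dT
sigma = 207000 * 11.0e-6 * 28.8
sigma = 2.277 * 28.8
sigma = 65.58 MPa

65.58


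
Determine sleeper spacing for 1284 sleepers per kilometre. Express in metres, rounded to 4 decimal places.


Spacing = 1000 m / number of sleepers
Spacing = 1000 / 1284
Spacing = 0.7788 m

0.7788


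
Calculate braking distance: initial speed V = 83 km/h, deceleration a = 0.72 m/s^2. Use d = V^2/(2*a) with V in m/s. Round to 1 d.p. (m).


Convert speed: V = 83 / 3.6 = 23.0556 m/s
V^2 = 531.5586
d = 531.5586 / (2 * 0.72)
d = 531.5586 / 1.44
d = 369.1 m

369.1


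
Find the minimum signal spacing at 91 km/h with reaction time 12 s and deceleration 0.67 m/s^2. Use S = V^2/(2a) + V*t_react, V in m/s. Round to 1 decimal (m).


V = 91 / 3.6 = 25.2778 m/s
Braking distance = 25.2778^2 / (2*0.67) = 476.8403 m
Sighting distance = 25.2778 * 12 = 303.3333 m
S = 476.8403 + 303.3333 = 780.2 m

780.2


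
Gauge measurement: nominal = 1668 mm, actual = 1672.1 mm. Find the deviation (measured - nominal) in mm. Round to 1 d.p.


Deviation = measured - nominal
Deviation = 1672.1 - 1668
Deviation = 4.1 mm

4.1


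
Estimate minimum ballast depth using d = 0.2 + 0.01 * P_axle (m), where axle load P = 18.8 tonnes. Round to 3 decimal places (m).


d = 0.2 + 0.01 * 18.8
d = 0.2 + 0.188
d = 0.388 m

0.388


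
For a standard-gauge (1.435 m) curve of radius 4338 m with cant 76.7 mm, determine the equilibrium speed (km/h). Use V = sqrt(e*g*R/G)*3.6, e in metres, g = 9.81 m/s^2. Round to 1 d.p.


Convert cant: e = 76.7 mm = 0.0767 m
V_ms = sqrt(0.0767 * 9.81 * 4338 / 1.435)
V_ms = sqrt(2274.584199) = 47.6926 m/s
V = 47.6926 * 3.6 = 171.7 km/h

171.7


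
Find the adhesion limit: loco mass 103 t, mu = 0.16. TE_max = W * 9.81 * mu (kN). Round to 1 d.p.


TE_max = W * g * mu
TE_max = 103 * 9.81 * 0.16
TE_max = 1010.43 * 0.16
TE_max = 161.7 kN

161.7


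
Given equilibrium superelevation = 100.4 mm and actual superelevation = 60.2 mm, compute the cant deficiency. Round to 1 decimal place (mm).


Cant deficiency = equilibrium cant - actual cant
CD = 100.4 - 60.2
CD = 40.2 mm

40.2


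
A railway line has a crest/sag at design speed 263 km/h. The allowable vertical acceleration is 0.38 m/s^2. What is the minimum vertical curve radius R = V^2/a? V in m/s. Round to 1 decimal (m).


Convert speed: V = 263 / 3.6 = 73.0556 m/s
V^2 = 5337.1142 m^2/s^2
R_v = 5337.1142 / 0.38
R_v = 14045.0 m

14045.0


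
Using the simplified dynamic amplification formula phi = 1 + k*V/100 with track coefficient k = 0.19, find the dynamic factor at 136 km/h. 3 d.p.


phi = 1 + k * V / 100
phi = 1 + 0.19 * 136 / 100
phi = 1 + 0.2584
phi = 1.258

1.258


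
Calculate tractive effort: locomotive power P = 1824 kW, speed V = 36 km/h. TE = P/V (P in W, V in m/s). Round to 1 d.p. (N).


Convert: P = 1824 kW = 1824000 W
V = 36 / 3.6 = 10.0 m/s
TE = 1824000 / 10.0
TE = 182400.0 N

182400.0


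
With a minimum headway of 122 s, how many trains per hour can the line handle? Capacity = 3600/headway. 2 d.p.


Capacity = 3600 / headway
Capacity = 3600 / 122
Capacity = 29.51 trains/hour

29.51


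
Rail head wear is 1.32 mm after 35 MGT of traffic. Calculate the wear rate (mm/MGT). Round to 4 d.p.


Wear rate = total wear / cumulative tonnage
Rate = 1.32 / 35
Rate = 0.0377 mm/MGT

0.0377


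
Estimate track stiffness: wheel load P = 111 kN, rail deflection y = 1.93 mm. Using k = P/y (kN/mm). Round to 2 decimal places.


Track stiffness k = P / y
k = 111 / 1.93
k = 57.51 kN/mm

57.51


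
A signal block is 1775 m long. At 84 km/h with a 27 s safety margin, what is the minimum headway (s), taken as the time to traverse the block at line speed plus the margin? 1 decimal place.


V = 84 / 3.6 = 23.3333 m/s
Block traversal time = 1775 / 23.3333 = 76.0714 s
Headway = 76.0714 + 27
Headway = 103.1 s

103.1


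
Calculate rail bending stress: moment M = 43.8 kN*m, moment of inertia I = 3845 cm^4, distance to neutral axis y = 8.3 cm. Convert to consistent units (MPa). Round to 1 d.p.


Convert units:
M = 43.8 kN*m = 43800000 N*mm
y = 8.3 cm = 83 mm
I = 3845 cm^4 = 38450000 mm^4
sigma = 43800000 * 83 / 38450000
sigma = 94.5 MPa

94.5


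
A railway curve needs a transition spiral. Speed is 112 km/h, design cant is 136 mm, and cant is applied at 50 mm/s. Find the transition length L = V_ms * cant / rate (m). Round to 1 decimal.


Convert speed: V = 112 / 3.6 = 31.1111 m/s
L = 31.1111 * 136 / 50
L = 4231.1111 / 50
L = 84.6 m

84.6


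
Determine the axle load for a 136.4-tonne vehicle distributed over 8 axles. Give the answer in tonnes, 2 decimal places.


Load per axle = total weight / number of axles
Load = 136.4 / 8
Load = 17.05 tonnes

17.05


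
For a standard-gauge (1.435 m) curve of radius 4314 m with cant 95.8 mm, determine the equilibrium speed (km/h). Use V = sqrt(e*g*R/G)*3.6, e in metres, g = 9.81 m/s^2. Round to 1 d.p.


Convert cant: e = 95.8 mm = 0.0958 m
V_ms = sqrt(0.0958 * 9.81 * 4314 / 1.435)
V_ms = sqrt(2825.288203) = 53.1534 m/s
V = 53.1534 * 3.6 = 191.4 km/h

191.4


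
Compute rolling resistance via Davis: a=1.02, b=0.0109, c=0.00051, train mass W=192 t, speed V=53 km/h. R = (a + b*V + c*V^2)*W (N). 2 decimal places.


b*V = 0.0109 * 53 = 0.5777
c*V^2 = 0.00051 * 2809 = 1.43259
R_per_t = 1.02 + 0.5777 + 1.43259 = 3.03029 N/t
R_total = 3.03029 * 192 = 581.82 N

581.82


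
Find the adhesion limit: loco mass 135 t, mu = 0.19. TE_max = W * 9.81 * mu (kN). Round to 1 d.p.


TE_max = W * g * mu
TE_max = 135 * 9.81 * 0.19
TE_max = 1324.35 * 0.19
TE_max = 251.6 kN

251.6


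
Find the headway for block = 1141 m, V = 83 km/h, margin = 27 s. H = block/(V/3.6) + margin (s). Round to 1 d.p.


V = 83 / 3.6 = 23.0556 m/s
Block traversal time = 1141 / 23.0556 = 49.4892 s
Headway = 49.4892 + 27
Headway = 76.5 s

76.5


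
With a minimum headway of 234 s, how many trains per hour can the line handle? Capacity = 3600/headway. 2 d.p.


Capacity = 3600 / headway
Capacity = 3600 / 234
Capacity = 15.38 trains/hour

15.38


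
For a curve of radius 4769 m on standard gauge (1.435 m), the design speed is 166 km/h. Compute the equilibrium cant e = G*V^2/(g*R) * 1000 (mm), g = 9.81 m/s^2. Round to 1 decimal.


Convert speed: V = 166 / 3.6 = 46.1111 m/s
Apply formula: e = 1.435 * 46.1111^2 / (9.81 * 4769)
e = 1.435 * 2126.2346 / 46783.89
e = 0.065218 m = 65.2 mm

65.2


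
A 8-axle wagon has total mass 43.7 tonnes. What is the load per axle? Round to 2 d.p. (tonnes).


Load per axle = total weight / number of axles
Load = 43.7 / 8
Load = 5.46 tonnes

5.46


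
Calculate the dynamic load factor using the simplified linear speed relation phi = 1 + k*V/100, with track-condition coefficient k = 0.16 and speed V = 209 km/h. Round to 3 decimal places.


phi = 1 + k * V / 100
phi = 1 + 0.16 * 209 / 100
phi = 1 + 0.3344
phi = 1.334

1.334


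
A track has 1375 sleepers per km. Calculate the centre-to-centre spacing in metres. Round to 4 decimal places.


Spacing = 1000 m / number of sleepers
Spacing = 1000 / 1375
Spacing = 0.7273 m

0.7273


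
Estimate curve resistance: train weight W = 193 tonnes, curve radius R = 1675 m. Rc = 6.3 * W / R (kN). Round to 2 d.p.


Rc = 6.3 * W / R
Rc = 6.3 * 193 / 1675
Rc = 1215.9 / 1675
Rc = 0.73 kN

0.73


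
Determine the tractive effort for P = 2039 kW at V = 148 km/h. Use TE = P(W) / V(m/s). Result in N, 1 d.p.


Convert: P = 2039 kW = 2039000 W
V = 148 / 3.6 = 41.1111 m/s
TE = 2039000 / 41.1111
TE = 49597.3 N

49597.3


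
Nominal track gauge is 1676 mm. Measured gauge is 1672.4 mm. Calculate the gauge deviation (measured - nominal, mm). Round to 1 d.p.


Deviation = measured - nominal
Deviation = 1672.4 - 1676
Deviation = -3.6 mm

-3.6


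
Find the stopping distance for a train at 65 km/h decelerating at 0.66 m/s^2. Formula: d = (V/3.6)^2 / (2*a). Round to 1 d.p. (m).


Convert speed: V = 65 / 3.6 = 18.0556 m/s
V^2 = 326.0031
d = 326.0031 / (2 * 0.66)
d = 326.0031 / 1.32
d = 247.0 m

247.0


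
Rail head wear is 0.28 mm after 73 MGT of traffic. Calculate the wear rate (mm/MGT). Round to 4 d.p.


Wear rate = total wear / cumulative tonnage
Rate = 0.28 / 73
Rate = 0.0038 mm/MGT

0.0038


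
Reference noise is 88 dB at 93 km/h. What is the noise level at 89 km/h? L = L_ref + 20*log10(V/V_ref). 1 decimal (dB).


V/V_ref = 89 / 93 = 0.956989
log10(0.956989) = -0.019093
20 * -0.019093 = -0.3819
L = 88 + -0.3819 = 87.6 dB

87.6


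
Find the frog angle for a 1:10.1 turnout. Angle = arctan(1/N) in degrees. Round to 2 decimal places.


1/N = 1/10.1 = 0.09901
angle = arctan(0.09901) = 0.098688 rad
angle = 0.098688 * 180/pi = 5.65 degrees

5.65


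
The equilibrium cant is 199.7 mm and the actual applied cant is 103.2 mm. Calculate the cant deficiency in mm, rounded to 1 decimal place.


Cant deficiency = equilibrium cant - actual cant
CD = 199.7 - 103.2
CD = 96.5 mm

96.5


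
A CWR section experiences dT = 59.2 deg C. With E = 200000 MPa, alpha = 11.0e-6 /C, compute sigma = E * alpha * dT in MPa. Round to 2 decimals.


sigma = E * alpha * dT
sigma = 200000 * 11.0e-6 * 59.2
sigma = 2.2 * 59.2
sigma = 130.24 MPa

130.24


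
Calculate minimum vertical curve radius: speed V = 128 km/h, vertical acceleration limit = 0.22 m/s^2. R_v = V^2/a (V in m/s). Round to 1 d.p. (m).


Convert speed: V = 128 / 3.6 = 35.5556 m/s
V^2 = 1264.1975 m^2/s^2
R_v = 1264.1975 / 0.22
R_v = 5746.4 m

5746.4


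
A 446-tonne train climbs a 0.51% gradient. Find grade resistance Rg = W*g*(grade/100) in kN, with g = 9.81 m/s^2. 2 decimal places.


Rg = W * 9.81 * grade / 100
Rg = 446 * 9.81 * 0.51 / 100
Rg = 4375.26 * 0.0051
Rg = 22.31 kN

22.31


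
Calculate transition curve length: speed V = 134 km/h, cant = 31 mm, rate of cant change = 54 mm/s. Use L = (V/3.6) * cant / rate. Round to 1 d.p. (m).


Convert speed: V = 134 / 3.6 = 37.2222 m/s
L = 37.2222 * 31 / 54
L = 1153.8889 / 54
L = 21.4 m

21.4


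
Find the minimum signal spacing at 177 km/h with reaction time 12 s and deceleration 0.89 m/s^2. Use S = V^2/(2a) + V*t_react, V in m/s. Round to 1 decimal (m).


V = 177 / 3.6 = 49.1667 m/s
Braking distance = 49.1667^2 / (2*0.89) = 1358.068 m
Sighting distance = 49.1667 * 12 = 590.0 m
S = 1358.068 + 590.0 = 1948.1 m

1948.1


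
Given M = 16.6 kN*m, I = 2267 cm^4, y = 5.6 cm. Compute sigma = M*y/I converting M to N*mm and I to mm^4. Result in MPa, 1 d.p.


Convert units:
M = 16.6 kN*m = 16600000 N*mm
y = 5.6 cm = 56 mm
I = 2267 cm^4 = 22670000 mm^4
sigma = 16600000 * 56 / 22670000
sigma = 41.0 MPa

41.0


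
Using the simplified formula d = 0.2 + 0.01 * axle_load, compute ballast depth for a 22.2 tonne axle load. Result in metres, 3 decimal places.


d = 0.2 + 0.01 * 22.2
d = 0.2 + 0.222
d = 0.422 m

0.422


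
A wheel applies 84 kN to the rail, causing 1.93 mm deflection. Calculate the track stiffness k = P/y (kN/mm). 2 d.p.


Track stiffness k = P / y
k = 84 / 1.93
k = 43.52 kN/mm

43.52


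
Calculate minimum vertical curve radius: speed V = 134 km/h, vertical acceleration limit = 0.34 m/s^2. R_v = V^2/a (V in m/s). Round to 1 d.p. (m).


Convert speed: V = 134 / 3.6 = 37.2222 m/s
V^2 = 1385.4938 m^2/s^2
R_v = 1385.4938 / 0.34
R_v = 4075.0 m

4075.0


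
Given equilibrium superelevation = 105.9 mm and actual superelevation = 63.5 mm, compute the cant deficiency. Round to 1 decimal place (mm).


Cant deficiency = equilibrium cant - actual cant
CD = 105.9 - 63.5
CD = 42.4 mm

42.4


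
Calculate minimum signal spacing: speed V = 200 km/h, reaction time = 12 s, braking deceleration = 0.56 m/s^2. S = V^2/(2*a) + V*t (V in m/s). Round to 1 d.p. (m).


V = 200 / 3.6 = 55.5556 m/s
Braking distance = 55.5556^2 / (2*0.56) = 2755.7319 m
Sighting distance = 55.5556 * 12 = 666.6667 m
S = 2755.7319 + 666.6667 = 3422.4 m

3422.4


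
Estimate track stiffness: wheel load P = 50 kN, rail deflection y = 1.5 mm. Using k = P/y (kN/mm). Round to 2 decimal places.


Track stiffness k = P / y
k = 50 / 1.5
k = 33.33 kN/mm

33.33


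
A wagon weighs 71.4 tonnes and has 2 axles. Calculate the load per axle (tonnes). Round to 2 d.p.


Load per axle = total weight / number of axles
Load = 71.4 / 2
Load = 35.70 tonnes

35.70


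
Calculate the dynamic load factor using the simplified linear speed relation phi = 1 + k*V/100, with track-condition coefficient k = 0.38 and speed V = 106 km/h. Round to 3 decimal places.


phi = 1 + k * V / 100
phi = 1 + 0.38 * 106 / 100
phi = 1 + 0.4028
phi = 1.403

1.403


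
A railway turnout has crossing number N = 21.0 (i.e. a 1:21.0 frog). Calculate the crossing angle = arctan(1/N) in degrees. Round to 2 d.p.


1/N = 1/21.0 = 0.047619
angle = arctan(0.047619) = 0.047583 rad
angle = 0.047583 * 180/pi = 2.73 degrees

2.73


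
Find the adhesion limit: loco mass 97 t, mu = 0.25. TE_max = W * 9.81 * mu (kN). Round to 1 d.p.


TE_max = W * g * mu
TE_max = 97 * 9.81 * 0.25
TE_max = 951.57 * 0.25
TE_max = 237.9 kN

237.9


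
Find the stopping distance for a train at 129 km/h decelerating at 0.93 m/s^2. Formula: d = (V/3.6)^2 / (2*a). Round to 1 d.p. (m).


Convert speed: V = 129 / 3.6 = 35.8333 m/s
V^2 = 1284.0278
d = 1284.0278 / (2 * 0.93)
d = 1284.0278 / 1.86
d = 690.3 m

690.3


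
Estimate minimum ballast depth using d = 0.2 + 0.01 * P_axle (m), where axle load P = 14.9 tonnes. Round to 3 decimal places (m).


d = 0.2 + 0.01 * 14.9
d = 0.2 + 0.149
d = 0.349 m

0.349


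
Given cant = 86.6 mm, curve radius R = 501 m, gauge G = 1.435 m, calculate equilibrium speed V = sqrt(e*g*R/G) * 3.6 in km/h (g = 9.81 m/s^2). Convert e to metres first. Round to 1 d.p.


Convert cant: e = 86.6 mm = 0.0866 m
V_ms = sqrt(0.0866 * 9.81 * 501 / 1.435)
V_ms = sqrt(296.601077) = 17.2221 m/s
V = 17.2221 * 3.6 = 62.0 km/h

62.0


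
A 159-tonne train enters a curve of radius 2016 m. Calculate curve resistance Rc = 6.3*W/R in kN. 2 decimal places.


Rc = 6.3 * W / R
Rc = 6.3 * 159 / 2016
Rc = 1001.7 / 2016
Rc = 0.50 kN

0.50


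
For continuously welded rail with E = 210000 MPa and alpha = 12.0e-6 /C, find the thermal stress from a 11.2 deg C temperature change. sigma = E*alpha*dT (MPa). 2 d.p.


sigma = E * alpha * dT
sigma = 210000 * 12.0e-6 * 11.2
sigma = 2.52 * 11.2
sigma = 28.22 MPa

28.22


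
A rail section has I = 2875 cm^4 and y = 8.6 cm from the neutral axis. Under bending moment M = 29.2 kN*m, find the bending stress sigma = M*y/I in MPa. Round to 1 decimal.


Convert units:
M = 29.2 kN*m = 29200000 N*mm
y = 8.6 cm = 86 mm
I = 2875 cm^4 = 28750000 mm^4
sigma = 29200000 * 86 / 28750000
sigma = 87.3 MPa

87.3


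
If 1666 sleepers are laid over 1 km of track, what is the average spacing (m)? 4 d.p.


Spacing = 1000 m / number of sleepers
Spacing = 1000 / 1666
Spacing = 0.6002 m

0.6002


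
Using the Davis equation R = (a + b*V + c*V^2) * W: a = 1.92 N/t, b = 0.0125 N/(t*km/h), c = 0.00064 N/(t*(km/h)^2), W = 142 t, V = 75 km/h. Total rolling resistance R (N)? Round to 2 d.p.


b*V = 0.0125 * 75 = 0.9375
c*V^2 = 0.00064 * 5625 = 3.6
R_per_t = 1.92 + 0.9375 + 3.6 = 6.4575 N/t
R_total = 6.4575 * 142 = 916.97 N

916.97


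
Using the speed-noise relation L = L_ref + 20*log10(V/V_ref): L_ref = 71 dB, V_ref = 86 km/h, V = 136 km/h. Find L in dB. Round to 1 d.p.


V/V_ref = 136 / 86 = 1.581395
log10(1.581395) = 0.19904
20 * 0.19904 = 3.9808
L = 71 + 3.9808 = 75.0 dB

75.0


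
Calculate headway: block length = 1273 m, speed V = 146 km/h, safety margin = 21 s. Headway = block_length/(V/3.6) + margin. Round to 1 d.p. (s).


V = 146 / 3.6 = 40.5556 m/s
Block traversal time = 1273 / 40.5556 = 31.389 s
Headway = 31.389 + 21
Headway = 52.4 s

52.4


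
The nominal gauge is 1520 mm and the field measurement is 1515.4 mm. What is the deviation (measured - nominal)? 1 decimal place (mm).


Deviation = measured - nominal
Deviation = 1515.4 - 1520
Deviation = -4.6 mm

-4.6


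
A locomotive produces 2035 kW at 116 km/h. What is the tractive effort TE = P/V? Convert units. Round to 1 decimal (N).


Convert: P = 2035 kW = 2035000 W
V = 116 / 3.6 = 32.2222 m/s
TE = 2035000 / 32.2222
TE = 63155.2 N

63155.2


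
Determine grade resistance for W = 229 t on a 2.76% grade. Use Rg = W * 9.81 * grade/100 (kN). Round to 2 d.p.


Rg = W * 9.81 * grade / 100
Rg = 229 * 9.81 * 2.76 / 100
Rg = 2246.49 * 0.0276
Rg = 62.00 kN

62.00


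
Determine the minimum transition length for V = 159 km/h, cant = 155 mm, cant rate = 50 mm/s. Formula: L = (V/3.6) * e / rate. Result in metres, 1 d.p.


Convert speed: V = 159 / 3.6 = 44.1667 m/s
L = 44.1667 * 155 / 50
L = 6845.8333 / 50
L = 136.9 m

136.9


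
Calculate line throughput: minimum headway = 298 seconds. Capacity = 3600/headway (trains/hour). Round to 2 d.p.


Capacity = 3600 / headway
Capacity = 3600 / 298
Capacity = 12.08 trains/hour

12.08


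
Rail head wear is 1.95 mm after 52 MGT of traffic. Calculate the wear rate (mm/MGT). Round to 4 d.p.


Wear rate = total wear / cumulative tonnage
Rate = 1.95 / 52
Rate = 0.0375 mm/MGT

0.0375


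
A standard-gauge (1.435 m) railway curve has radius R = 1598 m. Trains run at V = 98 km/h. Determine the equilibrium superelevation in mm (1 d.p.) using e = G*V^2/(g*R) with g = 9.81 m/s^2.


Convert speed: V = 98 / 3.6 = 27.2222 m/s
Apply formula: e = 1.435 * 27.2222^2 / (9.81 * 1598)
e = 1.435 * 741.0494 / 15676.38
e = 0.067835 m = 67.8 mm

67.8


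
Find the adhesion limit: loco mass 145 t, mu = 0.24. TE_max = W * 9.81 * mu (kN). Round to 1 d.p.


TE_max = W * g * mu
TE_max = 145 * 9.81 * 0.24
TE_max = 1422.45 * 0.24
TE_max = 341.4 kN

341.4


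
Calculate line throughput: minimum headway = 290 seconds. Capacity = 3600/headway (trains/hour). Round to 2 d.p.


Capacity = 3600 / headway
Capacity = 3600 / 290
Capacity = 12.41 trains/hour

12.41


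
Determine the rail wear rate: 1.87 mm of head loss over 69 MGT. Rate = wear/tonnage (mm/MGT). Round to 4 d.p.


Wear rate = total wear / cumulative tonnage
Rate = 1.87 / 69
Rate = 0.0271 mm/MGT

0.0271


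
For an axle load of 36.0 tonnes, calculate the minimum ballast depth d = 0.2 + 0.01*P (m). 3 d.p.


d = 0.2 + 0.01 * 36.0
d = 0.2 + 0.36
d = 0.560 m

0.560


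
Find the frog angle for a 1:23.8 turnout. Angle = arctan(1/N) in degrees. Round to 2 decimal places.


1/N = 1/23.8 = 0.042017
angle = arctan(0.042017) = 0.041992 rad
angle = 0.041992 * 180/pi = 2.41 degrees

2.41


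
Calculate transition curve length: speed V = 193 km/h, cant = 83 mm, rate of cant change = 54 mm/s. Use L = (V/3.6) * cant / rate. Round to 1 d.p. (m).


Convert speed: V = 193 / 3.6 = 53.6111 m/s
L = 53.6111 * 83 / 54
L = 4449.7222 / 54
L = 82.4 m

82.4


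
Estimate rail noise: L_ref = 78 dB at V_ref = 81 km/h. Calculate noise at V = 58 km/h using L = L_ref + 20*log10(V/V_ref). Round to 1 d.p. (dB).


V/V_ref = 58 / 81 = 0.716049
log10(0.716049) = -0.145057
20 * -0.145057 = -2.9011
L = 78 + -2.9011 = 75.1 dB

75.1


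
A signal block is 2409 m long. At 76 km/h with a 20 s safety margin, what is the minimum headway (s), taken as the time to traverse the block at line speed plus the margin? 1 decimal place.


V = 76 / 3.6 = 21.1111 m/s
Block traversal time = 2409 / 21.1111 = 114.1105 s
Headway = 114.1105 + 20
Headway = 134.1 s

134.1


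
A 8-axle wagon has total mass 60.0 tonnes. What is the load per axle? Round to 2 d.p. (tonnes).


Load per axle = total weight / number of axles
Load = 60.0 / 8
Load = 7.50 tonnes

7.50


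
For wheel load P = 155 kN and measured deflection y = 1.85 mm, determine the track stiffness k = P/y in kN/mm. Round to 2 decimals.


Track stiffness k = P / y
k = 155 / 1.85
k = 83.78 kN/mm

83.78


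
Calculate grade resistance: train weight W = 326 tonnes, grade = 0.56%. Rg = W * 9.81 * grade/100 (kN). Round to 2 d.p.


Rg = W * 9.81 * grade / 100
Rg = 326 * 9.81 * 0.56 / 100
Rg = 3198.06 * 0.0056
Rg = 17.91 kN

17.91


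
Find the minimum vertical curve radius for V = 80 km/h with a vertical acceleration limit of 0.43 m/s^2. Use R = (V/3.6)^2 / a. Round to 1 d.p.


Convert speed: V = 80 / 3.6 = 22.2222 m/s
V^2 = 493.8272 m^2/s^2
R_v = 493.8272 / 0.43
R_v = 1148.4 m

1148.4


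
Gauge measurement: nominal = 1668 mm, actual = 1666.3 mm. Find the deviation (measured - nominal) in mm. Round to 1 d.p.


Deviation = measured - nominal
Deviation = 1666.3 - 1668
Deviation = -1.7 mm

-1.7


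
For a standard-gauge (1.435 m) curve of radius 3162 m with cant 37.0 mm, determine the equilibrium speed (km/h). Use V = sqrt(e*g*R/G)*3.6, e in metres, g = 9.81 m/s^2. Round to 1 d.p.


Convert cant: e = 37.0 mm = 0.0370 m
V_ms = sqrt(0.0370 * 9.81 * 3162 / 1.435)
V_ms = sqrt(799.798704) = 28.2807 m/s
V = 28.2807 * 3.6 = 101.8 km/h

101.8


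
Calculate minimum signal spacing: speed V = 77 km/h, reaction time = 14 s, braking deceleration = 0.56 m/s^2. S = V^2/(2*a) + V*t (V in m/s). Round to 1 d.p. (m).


V = 77 / 3.6 = 21.3889 m/s
Braking distance = 21.3889^2 / (2*0.56) = 408.4684 m
Sighting distance = 21.3889 * 14 = 299.4444 m
S = 408.4684 + 299.4444 = 707.9 m

707.9


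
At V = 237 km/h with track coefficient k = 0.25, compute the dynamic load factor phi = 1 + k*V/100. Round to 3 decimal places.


phi = 1 + k * V / 100
phi = 1 + 0.25 * 237 / 100
phi = 1 + 0.5925
phi = 1.593

1.593


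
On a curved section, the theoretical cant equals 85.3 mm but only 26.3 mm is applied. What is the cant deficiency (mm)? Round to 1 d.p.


Cant deficiency = equilibrium cant - actual cant
CD = 85.3 - 26.3
CD = 59.0 mm

59.0


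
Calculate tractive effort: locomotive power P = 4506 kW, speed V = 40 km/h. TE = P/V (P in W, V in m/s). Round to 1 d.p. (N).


Convert: P = 4506 kW = 4506000 W
V = 40 / 3.6 = 11.1111 m/s
TE = 4506000 / 11.1111
TE = 405540.0 N

405540.0


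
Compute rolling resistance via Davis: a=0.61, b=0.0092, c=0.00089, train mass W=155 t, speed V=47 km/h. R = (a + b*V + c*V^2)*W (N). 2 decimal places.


b*V = 0.0092 * 47 = 0.4324
c*V^2 = 0.00089 * 2209 = 1.96601
R_per_t = 0.61 + 0.4324 + 1.96601 = 3.00841 N/t
R_total = 3.00841 * 155 = 466.30 N

466.30


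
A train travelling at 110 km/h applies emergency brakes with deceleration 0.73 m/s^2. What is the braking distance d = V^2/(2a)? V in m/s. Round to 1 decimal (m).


Convert speed: V = 110 / 3.6 = 30.5556 m/s
V^2 = 933.642
d = 933.642 / (2 * 0.73)
d = 933.642 / 1.46
d = 639.5 m

639.5


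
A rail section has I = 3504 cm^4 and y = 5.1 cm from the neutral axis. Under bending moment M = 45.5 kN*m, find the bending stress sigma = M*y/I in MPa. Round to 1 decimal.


Convert units:
M = 45.5 kN*m = 45500000 N*mm
y = 5.1 cm = 51 mm
I = 3504 cm^4 = 35040000 mm^4
sigma = 45500000 * 51 / 35040000
sigma = 66.2 MPa

66.2


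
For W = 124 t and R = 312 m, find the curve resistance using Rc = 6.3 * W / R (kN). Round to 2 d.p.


Rc = 6.3 * W / R
Rc = 6.3 * 124 / 312
Rc = 781.2 / 312
Rc = 2.50 kN

2.50


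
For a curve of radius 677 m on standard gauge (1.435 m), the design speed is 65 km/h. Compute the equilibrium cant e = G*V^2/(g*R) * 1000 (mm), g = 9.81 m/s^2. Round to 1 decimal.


Convert speed: V = 65 / 3.6 = 18.0556 m/s
Apply formula: e = 1.435 * 18.0556^2 / (9.81 * 677)
e = 1.435 * 326.0031 / 6641.37
e = 0.070439 m = 70.4 mm

70.4


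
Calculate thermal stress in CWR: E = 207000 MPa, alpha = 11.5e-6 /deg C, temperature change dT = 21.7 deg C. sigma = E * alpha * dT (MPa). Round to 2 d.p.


sigma = E * alpha * dT
sigma = 207000 * 11.5e-6 * 21.7
sigma = 2.3805 * 21.7
sigma = 51.66 MPa

51.66


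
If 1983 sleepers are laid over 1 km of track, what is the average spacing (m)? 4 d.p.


Spacing = 1000 m / number of sleepers
Spacing = 1000 / 1983
Spacing = 0.5043 m

0.5043


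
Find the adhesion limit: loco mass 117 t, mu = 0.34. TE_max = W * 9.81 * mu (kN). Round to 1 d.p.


TE_max = W * g * mu
TE_max = 117 * 9.81 * 0.34
TE_max = 1147.77 * 0.34
TE_max = 390.2 kN

390.2


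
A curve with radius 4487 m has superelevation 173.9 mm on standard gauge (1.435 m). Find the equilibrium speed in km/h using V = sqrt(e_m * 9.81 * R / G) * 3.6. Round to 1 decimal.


Convert cant: e = 173.9 mm = 0.1739 m
V_ms = sqrt(0.1739 * 9.81 * 4487 / 1.435)
V_ms = sqrt(5334.242532) = 73.0359 m/s
V = 73.0359 * 3.6 = 262.9 km/h

262.9


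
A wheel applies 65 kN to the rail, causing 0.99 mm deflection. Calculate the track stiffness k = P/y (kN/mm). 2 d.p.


Track stiffness k = P / y
k = 65 / 0.99
k = 65.66 kN/mm

65.66


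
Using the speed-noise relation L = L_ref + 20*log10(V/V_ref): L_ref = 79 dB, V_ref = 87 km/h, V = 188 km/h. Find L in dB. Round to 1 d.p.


V/V_ref = 188 / 87 = 2.16092
log10(2.16092) = 0.334639
20 * 0.334639 = 6.6928
L = 79 + 6.6928 = 85.7 dB

85.7


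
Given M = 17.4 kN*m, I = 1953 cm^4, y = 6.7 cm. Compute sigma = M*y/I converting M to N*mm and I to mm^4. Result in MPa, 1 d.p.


Convert units:
M = 17.4 kN*m = 17400000 N*mm
y = 6.7 cm = 67 mm
I = 1953 cm^4 = 19530000 mm^4
sigma = 17400000 * 67 / 19530000
sigma = 59.7 MPa

59.7


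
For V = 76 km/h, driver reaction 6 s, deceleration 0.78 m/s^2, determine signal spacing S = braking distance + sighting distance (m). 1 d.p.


V = 76 / 3.6 = 21.1111 m/s
Braking distance = 21.1111^2 / (2*0.78) = 285.6917 m
Sighting distance = 21.1111 * 6 = 126.6667 m
S = 285.6917 + 126.6667 = 412.4 m

412.4


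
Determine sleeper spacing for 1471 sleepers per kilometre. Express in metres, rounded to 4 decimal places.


Spacing = 1000 m / number of sleepers
Spacing = 1000 / 1471
Spacing = 0.6798 m

0.6798


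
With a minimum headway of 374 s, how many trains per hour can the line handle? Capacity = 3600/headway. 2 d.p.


Capacity = 3600 / headway
Capacity = 3600 / 374
Capacity = 9.63 trains/hour

9.63


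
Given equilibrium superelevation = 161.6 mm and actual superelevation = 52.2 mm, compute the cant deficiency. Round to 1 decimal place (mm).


Cant deficiency = equilibrium cant - actual cant
CD = 161.6 - 52.2
CD = 109.4 mm

109.4


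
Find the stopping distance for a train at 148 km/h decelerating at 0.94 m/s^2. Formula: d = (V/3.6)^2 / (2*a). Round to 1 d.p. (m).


Convert speed: V = 148 / 3.6 = 41.1111 m/s
V^2 = 1690.1235
d = 1690.1235 / (2 * 0.94)
d = 1690.1235 / 1.88
d = 899.0 m

899.0


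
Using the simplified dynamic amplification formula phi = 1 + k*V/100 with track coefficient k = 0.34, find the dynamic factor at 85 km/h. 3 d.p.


phi = 1 + k * V / 100
phi = 1 + 0.34 * 85 / 100
phi = 1 + 0.289
phi = 1.289

1.289


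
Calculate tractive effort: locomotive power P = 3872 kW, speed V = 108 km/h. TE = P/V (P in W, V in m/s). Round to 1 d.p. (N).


Convert: P = 3872 kW = 3872000 W
V = 108 / 3.6 = 30.0 m/s
TE = 3872000 / 30.0
TE = 129066.7 N

129066.7


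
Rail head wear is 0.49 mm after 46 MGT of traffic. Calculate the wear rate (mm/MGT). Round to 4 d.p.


Wear rate = total wear / cumulative tonnage
Rate = 0.49 / 46
Rate = 0.0107 mm/MGT

0.0107


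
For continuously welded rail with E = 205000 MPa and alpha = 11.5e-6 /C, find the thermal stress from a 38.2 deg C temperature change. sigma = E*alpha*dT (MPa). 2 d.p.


sigma = E * alpha * dT
sigma = 205000 * 11.5e-6 * 38.2
sigma = 2.3575 * 38.2
sigma = 90.06 MPa

90.06


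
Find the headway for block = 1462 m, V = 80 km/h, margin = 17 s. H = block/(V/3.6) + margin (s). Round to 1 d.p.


V = 80 / 3.6 = 22.2222 m/s
Block traversal time = 1462 / 22.2222 = 65.79 s
Headway = 65.79 + 17
Headway = 82.8 s

82.8


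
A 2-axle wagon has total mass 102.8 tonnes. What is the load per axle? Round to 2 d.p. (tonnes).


Load per axle = total weight / number of axles
Load = 102.8 / 2
Load = 51.40 tonnes

51.40
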